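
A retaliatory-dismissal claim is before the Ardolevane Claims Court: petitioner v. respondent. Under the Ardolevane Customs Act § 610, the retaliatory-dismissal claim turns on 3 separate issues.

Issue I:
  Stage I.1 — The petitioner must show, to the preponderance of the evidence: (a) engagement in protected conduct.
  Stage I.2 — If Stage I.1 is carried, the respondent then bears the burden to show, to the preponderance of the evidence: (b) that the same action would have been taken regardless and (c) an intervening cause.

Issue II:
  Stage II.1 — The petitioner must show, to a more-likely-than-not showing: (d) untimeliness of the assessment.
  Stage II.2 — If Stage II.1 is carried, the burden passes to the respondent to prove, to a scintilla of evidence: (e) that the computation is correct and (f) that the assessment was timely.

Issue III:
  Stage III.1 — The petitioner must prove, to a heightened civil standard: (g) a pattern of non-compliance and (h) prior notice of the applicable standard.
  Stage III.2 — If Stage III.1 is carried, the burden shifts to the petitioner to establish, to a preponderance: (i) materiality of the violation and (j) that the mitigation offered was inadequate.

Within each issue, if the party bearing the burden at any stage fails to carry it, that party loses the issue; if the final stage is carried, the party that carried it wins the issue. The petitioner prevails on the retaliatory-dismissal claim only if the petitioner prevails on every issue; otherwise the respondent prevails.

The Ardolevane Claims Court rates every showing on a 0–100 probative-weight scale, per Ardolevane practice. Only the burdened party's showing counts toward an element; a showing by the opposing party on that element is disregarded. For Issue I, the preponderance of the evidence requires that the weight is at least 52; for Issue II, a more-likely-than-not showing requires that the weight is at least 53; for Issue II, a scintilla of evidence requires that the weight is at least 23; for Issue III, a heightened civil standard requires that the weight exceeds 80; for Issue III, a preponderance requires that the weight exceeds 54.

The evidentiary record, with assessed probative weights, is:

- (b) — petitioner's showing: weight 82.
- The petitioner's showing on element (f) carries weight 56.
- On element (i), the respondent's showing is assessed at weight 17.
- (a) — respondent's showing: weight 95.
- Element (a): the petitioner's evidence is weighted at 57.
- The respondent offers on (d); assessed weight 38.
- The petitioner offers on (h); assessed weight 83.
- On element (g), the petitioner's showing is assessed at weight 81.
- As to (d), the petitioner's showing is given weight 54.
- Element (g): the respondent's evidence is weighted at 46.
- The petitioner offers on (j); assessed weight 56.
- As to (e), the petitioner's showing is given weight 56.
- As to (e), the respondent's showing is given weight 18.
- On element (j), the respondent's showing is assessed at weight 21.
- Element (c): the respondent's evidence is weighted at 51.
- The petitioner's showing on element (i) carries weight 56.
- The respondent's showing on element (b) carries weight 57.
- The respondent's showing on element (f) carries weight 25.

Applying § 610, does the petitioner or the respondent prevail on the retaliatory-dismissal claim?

petitioner

— Issue I —
At Stage I.1 the petitioner must meet the preponderance of the evidence (weight is at least 52): on (a) the weight is 57 (the respondent's 95 is given no effect), ≥ 52, so (a) meets the standard.
  The petitioner carries Stage I.1; the respondent now bears the burden.
At Stage I.2 the respondent must meet the preponderance of the evidence (weight is at least 52): on (b) the weight is 57 (the petitioner's 82 is given no effect), ≥ 52, so (b) meets the standard; on (c) the weight is 51, which does not reach 52, so (c) does not meet the standard.
  Stage I.2 not carried; the respondent fails its burden.
The petitioner prevails on this issue.
— Issue II —
Stage II.1 — burden on petitioner; standard: a more-likely-than-not showing (weight is at least 53).
    (d): 54 (respondent's 38 disregarded) ≥ 53 [met]
  The petitioner carries Stage II.1; the respondent now bears the burden.
Stage II.2 — burden on respondent; standard: a scintilla of evidence (weight is at least 23).
    (e): 18 (petitioner's 56 disregarded) < 23 [not met]
    (f): 25 (petitioner's 56 disregarded) ≥ 23 [met]
  The respondent does not carry Stage II.2.
So the petitioner prevails on this issue.
— Issue III —
Stage III.1 (petitioner, a heightened civil standard, weight exceeds 80): (g) 81 (respondent's 46 disregarded) > 80 — meets; (h) 83 > 80 — meets.
  Stage III.1 carried; the burden remains with the petitioner.
Stage III.2 (petitioner, a preponderance, weight exceeds 54): (i) 56 (respondent's 17 disregarded) > 54 — meets; (j) 56 (respondent's 21 disregarded) > 54 — meets.
  Stage III.2 carried; the final stage is satisfied.
With every stage satisfied, the petitioner prevails on this issue.
Per-issue: Issue I → petitioner; Issue II → petitioner; Issue III → petitioner. The petitioner must prevail on every issue; overall, the petitioner prevails.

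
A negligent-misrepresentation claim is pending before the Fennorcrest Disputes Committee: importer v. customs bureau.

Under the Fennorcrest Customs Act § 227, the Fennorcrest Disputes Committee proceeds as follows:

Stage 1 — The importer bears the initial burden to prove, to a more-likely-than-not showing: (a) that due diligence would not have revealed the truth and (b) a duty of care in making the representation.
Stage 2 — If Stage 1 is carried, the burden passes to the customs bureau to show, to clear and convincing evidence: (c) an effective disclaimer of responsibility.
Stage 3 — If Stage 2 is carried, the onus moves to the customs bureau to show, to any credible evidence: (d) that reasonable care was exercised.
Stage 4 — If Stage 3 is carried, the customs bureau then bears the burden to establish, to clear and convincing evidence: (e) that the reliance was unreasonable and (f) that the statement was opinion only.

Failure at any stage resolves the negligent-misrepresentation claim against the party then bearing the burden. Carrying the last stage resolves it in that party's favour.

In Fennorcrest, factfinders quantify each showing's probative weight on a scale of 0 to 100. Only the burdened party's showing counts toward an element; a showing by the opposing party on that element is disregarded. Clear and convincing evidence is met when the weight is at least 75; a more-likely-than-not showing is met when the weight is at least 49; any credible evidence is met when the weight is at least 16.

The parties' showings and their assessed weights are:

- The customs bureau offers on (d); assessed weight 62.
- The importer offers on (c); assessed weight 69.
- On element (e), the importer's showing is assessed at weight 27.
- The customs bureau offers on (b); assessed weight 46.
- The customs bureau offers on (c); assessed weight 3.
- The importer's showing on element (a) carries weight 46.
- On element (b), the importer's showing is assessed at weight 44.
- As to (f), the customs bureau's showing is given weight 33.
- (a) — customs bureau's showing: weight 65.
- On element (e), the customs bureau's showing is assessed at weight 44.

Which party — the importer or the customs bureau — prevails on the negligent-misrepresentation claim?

customs bureau

At Stage 1 the importer must meet a more-likely-than-not showing (weight is at least 49): on (a) the weight is 46 (the customs bureau's 65 is given no effect), < 49, so (a) does not meet the standard; on (b) the weight is 44 (the customs bureau's 46 is given no effect), < 49, so (b) does not meet the standard.
  The importer does not carry Stage 1.
So the customs bureau prevails.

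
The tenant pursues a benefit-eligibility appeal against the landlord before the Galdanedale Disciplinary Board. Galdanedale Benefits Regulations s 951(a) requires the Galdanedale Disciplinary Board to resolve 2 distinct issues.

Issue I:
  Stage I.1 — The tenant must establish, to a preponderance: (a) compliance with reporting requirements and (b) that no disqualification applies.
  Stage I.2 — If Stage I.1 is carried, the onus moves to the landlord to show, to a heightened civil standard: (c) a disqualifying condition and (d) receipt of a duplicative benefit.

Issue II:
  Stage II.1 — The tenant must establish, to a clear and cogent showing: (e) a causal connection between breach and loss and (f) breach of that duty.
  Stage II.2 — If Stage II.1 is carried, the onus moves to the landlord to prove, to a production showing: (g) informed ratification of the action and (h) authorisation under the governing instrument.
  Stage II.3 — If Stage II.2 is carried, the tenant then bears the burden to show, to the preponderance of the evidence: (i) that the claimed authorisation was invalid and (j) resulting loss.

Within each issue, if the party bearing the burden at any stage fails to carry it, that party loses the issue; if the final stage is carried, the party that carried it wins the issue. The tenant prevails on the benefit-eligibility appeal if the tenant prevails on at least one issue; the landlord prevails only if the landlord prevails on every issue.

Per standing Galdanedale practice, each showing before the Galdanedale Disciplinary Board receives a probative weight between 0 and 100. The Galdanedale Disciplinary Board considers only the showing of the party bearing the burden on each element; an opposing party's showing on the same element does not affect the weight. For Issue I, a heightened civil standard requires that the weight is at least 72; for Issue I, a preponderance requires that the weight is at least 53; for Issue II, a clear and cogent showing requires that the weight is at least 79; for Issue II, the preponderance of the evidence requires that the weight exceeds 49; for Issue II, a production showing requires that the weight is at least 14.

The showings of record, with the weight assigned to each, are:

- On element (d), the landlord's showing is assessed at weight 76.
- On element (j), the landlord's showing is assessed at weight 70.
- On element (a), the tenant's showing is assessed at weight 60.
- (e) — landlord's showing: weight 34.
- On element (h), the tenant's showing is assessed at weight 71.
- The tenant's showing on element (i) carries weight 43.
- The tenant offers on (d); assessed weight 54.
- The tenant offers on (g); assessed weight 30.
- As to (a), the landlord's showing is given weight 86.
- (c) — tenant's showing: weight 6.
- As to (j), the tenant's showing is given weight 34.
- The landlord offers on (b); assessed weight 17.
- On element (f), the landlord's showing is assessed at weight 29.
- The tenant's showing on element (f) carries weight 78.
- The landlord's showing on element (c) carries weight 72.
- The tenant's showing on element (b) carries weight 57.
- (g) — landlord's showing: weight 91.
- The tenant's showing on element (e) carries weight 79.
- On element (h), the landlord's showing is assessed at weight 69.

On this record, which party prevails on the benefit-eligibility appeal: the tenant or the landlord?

— Issue I —
At Stage I.1 the tenant must meet a preponderance (weight is at least 53): on (a) the weight is 60 (the landlord's 86 is given no effect), which does reach 53, so (a) meets the standard; on (b) the weight is 57 (the landlord's 17 is given no effect), ≥ 53, so (b) meets the standard.
  The tenant carries Stage I.1; the landlord now bears the burden.
At Stage I.2 the landlord must meet a heightened civil standard (weight is at least 72): on (c) the weight is 72 (the tenant's 6 is given no effect), which does reach 72, so (c) meets the standard; on (d) the weight is 76 (the tenant's 54 is given no effect), which does reach 72, so (d) meets the standard.
  Stage I.2 carried; the final stage is satisfied.
Every stage carried; the landlord prevails on this issue.
— Issue II —
At Stage II.1 the tenant must meet a clear and cogent showing (weight is at least 79): on (e) the weight is 79 (the landlord's 34 is given no effect), which does reach 79, so (e) meets the standard; on (f) the weight is 78 (the landlord's 29 is given no effect), < 79, so (f) does not meet the standard.
  Not every element is met, so the tenant fails to carry Stage II.1.
So the landlord prevails on this issue.
Per-issue: Issue I → landlord; Issue II → landlord. The tenant must prevail on at least one issue; overall, the landlord prevails.

landlord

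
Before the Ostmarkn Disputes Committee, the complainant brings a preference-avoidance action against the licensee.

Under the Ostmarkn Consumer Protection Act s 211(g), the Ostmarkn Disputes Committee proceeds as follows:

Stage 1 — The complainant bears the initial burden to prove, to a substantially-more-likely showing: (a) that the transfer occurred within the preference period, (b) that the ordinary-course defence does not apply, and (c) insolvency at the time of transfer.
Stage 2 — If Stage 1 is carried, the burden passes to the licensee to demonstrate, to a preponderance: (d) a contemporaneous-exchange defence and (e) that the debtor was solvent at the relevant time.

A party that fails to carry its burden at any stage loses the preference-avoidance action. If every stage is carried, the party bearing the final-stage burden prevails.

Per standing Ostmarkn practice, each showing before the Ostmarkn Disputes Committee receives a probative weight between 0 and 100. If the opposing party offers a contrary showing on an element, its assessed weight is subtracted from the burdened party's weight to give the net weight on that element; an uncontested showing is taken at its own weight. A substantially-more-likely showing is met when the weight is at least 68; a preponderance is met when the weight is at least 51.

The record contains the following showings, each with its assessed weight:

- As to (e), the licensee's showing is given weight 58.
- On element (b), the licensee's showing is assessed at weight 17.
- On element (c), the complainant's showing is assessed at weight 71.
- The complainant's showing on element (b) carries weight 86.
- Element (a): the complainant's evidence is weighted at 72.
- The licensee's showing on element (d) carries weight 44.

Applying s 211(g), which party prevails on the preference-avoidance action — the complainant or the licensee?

At Stage 1 the complainant must meet a substantially-more-likely showing (weight is at least 68): on (a) the weight is 72, ≥ 68, so (a) meets the standard; on (b) the weight is 86 less the opposing 17 gives net 69, which does reach 68, so (b) meets the standard; on (c) the weight is 71, ≥ 68, so (c) meets the standard.
  Stage 1 carried; the burden shifts to the licensee.
At Stage 2 the licensee must meet a preponderance (weight is at least 51): on (d) the weight is 44, which does not reach 51, so (d) does not meet the standard; on (e) the weight is 58, ≥ 51, so (e) meets the standard.
  Stage 2 not carried; the licensee fails its burden.
The analysis ends at Stage 2; the complainant prevails.

complainant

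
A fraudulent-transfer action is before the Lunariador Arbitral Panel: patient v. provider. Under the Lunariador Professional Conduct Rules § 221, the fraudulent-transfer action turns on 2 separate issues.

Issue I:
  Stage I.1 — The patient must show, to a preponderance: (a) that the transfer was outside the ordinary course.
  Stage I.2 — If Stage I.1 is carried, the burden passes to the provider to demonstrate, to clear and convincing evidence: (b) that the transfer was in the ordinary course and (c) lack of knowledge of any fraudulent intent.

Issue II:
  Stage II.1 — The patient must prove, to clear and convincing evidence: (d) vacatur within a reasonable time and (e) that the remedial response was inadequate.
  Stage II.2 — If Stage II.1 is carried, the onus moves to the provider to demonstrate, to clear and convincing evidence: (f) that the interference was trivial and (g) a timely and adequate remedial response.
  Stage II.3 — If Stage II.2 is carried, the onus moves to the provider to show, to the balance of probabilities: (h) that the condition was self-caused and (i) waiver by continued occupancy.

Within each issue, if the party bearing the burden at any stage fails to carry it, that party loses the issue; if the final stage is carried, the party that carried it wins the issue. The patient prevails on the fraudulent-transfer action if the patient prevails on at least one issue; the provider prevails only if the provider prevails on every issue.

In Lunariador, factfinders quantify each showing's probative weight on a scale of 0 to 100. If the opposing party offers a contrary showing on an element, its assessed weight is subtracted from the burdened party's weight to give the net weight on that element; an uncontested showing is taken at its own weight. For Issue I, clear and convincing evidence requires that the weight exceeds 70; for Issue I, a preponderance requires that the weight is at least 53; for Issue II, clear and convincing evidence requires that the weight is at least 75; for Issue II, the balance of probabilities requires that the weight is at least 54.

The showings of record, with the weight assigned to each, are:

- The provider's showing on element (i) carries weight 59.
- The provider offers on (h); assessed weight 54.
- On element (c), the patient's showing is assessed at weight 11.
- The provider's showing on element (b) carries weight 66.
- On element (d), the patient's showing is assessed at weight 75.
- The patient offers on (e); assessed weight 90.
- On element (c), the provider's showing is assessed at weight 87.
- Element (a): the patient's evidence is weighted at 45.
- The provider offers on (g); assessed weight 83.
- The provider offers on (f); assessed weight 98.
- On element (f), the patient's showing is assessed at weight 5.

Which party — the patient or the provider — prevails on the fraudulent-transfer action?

— Issue I —
Stage I.1 — burden on patient; standard: a preponderance (weight is at least 53).
    (a): 45 < 53 [not met]
  Not every element is met, so the patient fails to carry Stage I.1.
So the provider prevails on this issue.
— Issue II —
At Stage II.1 the patient must meet clear and convincing evidence (weight is at least 75): on (d) the weight is 75, ≥ 75, so (d) meets the standard; on (e) the weight is 90, ≥ 75, so (e) meets the standard.
  Stage II.1 carried; the burden shifts to the provider.
At Stage II.2 the provider must meet clear and convincing evidence (weight is at least 75): on (f) the weight is 98 less the opposing 5 gives net 93, which does reach 75, so (f) meets the standard; on (g) the weight is 83, which does reach 75, so (g) meets the standard.
  All elements met. The provider retains the burden for Stage II.3.
At Stage II.3 the provider must meet the balance of probabilities (weight is at least 54): on (h) the weight is 54, which does reach 54, so (h) meets the standard; on (i) the weight is 59, ≥ 54, so (i) meets the standard.
  All elements met at the final stage.
All stages carried — the provider prevails on this issue.
Per-issue: Issue I → provider; Issue II → provider. The patient must prevail on at least one issue; overall, the provider prevails.

provider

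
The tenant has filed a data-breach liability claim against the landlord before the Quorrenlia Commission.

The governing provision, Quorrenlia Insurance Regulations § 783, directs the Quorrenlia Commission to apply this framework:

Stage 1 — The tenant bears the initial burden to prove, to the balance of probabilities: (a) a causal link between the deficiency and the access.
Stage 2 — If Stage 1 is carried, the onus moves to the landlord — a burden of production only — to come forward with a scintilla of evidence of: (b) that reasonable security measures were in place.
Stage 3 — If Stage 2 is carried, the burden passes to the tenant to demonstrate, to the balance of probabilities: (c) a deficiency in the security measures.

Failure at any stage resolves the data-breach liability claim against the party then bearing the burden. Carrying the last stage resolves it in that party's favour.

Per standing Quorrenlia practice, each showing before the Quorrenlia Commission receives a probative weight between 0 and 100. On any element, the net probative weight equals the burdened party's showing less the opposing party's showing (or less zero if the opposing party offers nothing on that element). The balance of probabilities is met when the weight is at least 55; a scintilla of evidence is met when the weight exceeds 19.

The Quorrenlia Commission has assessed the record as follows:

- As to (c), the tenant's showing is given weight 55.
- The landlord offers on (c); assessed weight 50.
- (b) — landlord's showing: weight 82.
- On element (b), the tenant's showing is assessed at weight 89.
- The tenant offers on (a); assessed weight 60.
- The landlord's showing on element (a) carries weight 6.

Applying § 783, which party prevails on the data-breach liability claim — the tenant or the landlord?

landlord

Stage 1 (tenant, the balance of probabilities, weight is at least 55): (a) net 60−6=54 < 55 — fails.
  The tenant does not carry Stage 1.
So the landlord prevails.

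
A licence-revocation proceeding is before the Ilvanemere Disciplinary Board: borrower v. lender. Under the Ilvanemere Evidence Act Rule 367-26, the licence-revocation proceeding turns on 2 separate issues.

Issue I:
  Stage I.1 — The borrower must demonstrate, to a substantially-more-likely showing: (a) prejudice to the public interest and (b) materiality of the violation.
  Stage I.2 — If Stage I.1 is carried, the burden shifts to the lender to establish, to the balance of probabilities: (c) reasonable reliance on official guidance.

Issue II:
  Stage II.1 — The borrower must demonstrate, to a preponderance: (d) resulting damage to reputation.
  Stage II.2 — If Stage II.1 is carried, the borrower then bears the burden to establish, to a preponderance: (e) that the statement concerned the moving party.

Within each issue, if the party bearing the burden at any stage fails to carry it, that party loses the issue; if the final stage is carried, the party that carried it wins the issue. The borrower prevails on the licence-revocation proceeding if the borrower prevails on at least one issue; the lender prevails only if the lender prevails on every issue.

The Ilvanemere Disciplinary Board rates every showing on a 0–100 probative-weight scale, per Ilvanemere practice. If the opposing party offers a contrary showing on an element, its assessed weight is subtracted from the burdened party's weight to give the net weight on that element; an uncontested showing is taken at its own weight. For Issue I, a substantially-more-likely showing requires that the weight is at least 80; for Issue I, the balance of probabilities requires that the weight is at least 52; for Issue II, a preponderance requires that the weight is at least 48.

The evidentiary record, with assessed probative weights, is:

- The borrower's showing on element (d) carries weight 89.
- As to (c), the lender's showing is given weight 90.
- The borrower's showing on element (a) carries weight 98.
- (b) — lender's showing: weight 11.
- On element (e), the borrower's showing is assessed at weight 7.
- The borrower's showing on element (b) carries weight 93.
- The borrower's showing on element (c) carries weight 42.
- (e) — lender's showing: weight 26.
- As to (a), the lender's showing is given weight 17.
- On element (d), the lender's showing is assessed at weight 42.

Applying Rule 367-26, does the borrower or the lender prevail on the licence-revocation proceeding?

— Issue I —
At Stage I.1 the borrower must meet a substantially-more-likely showing (weight is at least 80): on (a) the weight is 98 less the opposing 17 gives net 81, which does reach 80, so (a) meets the standard; on (b) the weight is 93 less the opposing 11 gives net 82, which does reach 80, so (b) meets the standard.
  Stage I.1 carried; the burden shifts to the lender.
At Stage I.2 the lender must meet the balance of probabilities (weight is at least 52): on (c) the weight is 90 less the opposing 42 gives net 48, < 52, so (c) does not meet the standard.
  Stage I.2 not carried; the lender fails its burden.
So the borrower prevails on this issue.
— Issue II —
Stage II.1 — burden on borrower; standard: a preponderance (weight is at least 48).
    (d): 89 − 42 = 47 < 48 [not met]
  Not every element is met, so the borrower fails to carry Stage II.1.
The lender prevails on this issue.
Per-issue: Issue I → borrower; Issue II → lender. The borrower must prevail on at least one issue; overall, the borrower prevails.

borrower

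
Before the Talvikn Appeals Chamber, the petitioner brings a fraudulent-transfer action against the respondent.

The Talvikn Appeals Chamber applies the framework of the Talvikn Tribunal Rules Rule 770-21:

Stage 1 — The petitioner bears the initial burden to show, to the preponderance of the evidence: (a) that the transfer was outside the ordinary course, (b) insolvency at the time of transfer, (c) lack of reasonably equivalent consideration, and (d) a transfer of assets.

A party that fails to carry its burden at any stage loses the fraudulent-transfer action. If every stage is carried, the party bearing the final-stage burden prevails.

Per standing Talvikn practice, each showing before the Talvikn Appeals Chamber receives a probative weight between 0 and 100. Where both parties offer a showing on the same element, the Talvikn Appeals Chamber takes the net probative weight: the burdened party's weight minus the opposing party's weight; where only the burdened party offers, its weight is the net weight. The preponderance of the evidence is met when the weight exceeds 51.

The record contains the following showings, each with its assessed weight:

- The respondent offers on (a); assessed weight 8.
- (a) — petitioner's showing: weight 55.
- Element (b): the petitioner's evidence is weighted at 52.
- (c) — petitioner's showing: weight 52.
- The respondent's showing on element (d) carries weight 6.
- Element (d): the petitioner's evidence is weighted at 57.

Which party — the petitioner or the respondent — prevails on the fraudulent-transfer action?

Stage 1 — burden on petitioner; standard: the preponderance of the evidence (weight exceeds 51).
    (a): 55 − 8 = 47 ≤ 51 [not met]
    (b): 52 > 51 [met]
    (c): 52 > 51 [met]
    (d): 57 − 6 = 51 ≤ 51 [not met]
  Stage 1 not carried; the petitioner fails its burden.
The respondent prevails.

respondent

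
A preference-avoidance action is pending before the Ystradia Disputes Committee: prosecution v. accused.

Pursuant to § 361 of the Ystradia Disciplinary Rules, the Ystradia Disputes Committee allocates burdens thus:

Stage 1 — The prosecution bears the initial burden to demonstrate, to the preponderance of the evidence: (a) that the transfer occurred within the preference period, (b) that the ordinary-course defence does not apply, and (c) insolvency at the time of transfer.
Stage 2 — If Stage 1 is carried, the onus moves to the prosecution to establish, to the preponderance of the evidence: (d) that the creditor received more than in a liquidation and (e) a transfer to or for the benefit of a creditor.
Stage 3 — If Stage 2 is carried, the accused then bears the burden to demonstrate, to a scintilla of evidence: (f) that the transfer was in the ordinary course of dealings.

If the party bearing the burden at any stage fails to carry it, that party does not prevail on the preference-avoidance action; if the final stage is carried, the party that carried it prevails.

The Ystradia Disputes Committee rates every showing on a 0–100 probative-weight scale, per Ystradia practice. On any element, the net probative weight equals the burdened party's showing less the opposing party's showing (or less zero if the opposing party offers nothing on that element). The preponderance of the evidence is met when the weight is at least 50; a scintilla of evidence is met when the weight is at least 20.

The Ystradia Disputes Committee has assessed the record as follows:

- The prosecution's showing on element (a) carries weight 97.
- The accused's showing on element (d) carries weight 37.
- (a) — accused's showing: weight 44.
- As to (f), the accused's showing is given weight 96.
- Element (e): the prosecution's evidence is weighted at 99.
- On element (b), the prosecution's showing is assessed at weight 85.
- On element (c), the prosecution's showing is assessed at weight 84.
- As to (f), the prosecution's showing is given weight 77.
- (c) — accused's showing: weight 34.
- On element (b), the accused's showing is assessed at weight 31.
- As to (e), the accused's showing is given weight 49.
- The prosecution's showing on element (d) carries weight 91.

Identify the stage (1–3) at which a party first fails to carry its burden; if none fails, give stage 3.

stage 3

Stage 1 (prosecution, the preponderance of the evidence, weight is at least 50): (a) net 97−44=53 ≥ 50 — meets; (b) net 85−31=54 ≥ 50 — meets; (c) net 84−34=50 ≥ 50 — meets.
  Stage 1 carried; the burden remains with the prosecution.
Stage 2 (prosecution, the preponderance of the evidence, weight is at least 50): (d) net 91−37=54 ≥ 50 — meets; (e) net 99−49=50 ≥ 50 — meets.
  The prosecution carries Stage 2; the accused now bears the burden.
Stage 3 (accused, a scintilla of evidence, weight is at least 20): (f) net 96−77=19 < 20 — fails.
  The accused does not carry Stage 3.
So the prosecution prevails.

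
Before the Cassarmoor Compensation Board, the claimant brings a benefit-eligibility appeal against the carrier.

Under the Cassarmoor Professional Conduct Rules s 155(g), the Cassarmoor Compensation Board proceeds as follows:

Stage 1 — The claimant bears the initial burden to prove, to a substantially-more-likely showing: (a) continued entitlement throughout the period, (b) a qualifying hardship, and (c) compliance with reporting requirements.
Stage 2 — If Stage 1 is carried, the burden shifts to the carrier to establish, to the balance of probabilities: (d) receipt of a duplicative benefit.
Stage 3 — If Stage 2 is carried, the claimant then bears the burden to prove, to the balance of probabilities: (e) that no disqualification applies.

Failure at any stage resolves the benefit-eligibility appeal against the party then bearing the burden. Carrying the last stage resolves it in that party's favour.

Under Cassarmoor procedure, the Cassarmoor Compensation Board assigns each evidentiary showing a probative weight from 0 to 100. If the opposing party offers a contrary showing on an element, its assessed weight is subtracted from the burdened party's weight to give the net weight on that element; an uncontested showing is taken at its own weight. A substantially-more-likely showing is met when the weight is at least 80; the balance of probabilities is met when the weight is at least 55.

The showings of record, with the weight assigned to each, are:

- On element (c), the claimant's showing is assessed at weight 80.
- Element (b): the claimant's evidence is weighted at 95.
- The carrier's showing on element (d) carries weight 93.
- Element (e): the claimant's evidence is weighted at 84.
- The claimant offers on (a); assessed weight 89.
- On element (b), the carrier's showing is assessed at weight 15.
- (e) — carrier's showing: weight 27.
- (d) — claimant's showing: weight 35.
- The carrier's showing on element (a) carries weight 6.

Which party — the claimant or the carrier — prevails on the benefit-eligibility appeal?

claimant

At Stage 1 the claimant must meet a substantially-more-likely showing (weight is at least 80): on (a) the weight is 89 less the opposing 6 gives net 83, which does reach 80, so (a) meets the standard; on (b) the weight is 95 less the opposing 15 gives net 80, which does reach 80, so (b) meets the standard; on (c) the weight is 80, ≥ 80, so (c) meets the standard.
  All elements met. The burden passes to the carrier.
At Stage 2 the carrier must meet the balance of probabilities (weight is at least 55): on (d) the weight is 93 less the opposing 35 gives net 58, ≥ 55, so (d) meets the standard.
  Stage 2 carried; the burden shifts to the claimant.
At Stage 3 the claimant must meet the balance of probabilities (weight is at least 55): on (e) the weight is 84 less the opposing 27 gives net 57, which does reach 55, so (e) meets the standard.
  All elements met at the final stage.
With every stage satisfied, the claimant prevails.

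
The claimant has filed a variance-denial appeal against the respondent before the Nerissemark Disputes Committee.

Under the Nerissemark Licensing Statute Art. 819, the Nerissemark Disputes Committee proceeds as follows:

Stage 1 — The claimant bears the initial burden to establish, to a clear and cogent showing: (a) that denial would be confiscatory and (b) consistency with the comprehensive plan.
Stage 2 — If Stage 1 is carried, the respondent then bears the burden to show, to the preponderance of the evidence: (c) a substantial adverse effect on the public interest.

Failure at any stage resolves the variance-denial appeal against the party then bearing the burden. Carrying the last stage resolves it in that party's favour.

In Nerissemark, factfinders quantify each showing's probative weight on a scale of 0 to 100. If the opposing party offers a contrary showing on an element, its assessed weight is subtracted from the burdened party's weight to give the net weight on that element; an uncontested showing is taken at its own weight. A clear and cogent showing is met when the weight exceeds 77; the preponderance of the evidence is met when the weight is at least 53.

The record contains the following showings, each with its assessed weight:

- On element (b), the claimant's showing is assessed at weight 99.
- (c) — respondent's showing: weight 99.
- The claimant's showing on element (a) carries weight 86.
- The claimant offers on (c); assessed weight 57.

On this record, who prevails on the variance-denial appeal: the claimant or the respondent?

claimant

Stage 1 — burden on claimant; standard: a clear and cogent showing (weight exceeds 77).
    (a): 86 > 77 [met]
    (b): 99 > 77 [met]
  Stage 1 is satisfied; the onus moves to the respondent.
Stage 2 — burden on respondent; standard: the preponderance of the evidence (weight is at least 53).
    (c): 99 − 57 = 42 < 53 [not met]
  Stage 2 not carried; the respondent fails its burden.
So the claimant prevails.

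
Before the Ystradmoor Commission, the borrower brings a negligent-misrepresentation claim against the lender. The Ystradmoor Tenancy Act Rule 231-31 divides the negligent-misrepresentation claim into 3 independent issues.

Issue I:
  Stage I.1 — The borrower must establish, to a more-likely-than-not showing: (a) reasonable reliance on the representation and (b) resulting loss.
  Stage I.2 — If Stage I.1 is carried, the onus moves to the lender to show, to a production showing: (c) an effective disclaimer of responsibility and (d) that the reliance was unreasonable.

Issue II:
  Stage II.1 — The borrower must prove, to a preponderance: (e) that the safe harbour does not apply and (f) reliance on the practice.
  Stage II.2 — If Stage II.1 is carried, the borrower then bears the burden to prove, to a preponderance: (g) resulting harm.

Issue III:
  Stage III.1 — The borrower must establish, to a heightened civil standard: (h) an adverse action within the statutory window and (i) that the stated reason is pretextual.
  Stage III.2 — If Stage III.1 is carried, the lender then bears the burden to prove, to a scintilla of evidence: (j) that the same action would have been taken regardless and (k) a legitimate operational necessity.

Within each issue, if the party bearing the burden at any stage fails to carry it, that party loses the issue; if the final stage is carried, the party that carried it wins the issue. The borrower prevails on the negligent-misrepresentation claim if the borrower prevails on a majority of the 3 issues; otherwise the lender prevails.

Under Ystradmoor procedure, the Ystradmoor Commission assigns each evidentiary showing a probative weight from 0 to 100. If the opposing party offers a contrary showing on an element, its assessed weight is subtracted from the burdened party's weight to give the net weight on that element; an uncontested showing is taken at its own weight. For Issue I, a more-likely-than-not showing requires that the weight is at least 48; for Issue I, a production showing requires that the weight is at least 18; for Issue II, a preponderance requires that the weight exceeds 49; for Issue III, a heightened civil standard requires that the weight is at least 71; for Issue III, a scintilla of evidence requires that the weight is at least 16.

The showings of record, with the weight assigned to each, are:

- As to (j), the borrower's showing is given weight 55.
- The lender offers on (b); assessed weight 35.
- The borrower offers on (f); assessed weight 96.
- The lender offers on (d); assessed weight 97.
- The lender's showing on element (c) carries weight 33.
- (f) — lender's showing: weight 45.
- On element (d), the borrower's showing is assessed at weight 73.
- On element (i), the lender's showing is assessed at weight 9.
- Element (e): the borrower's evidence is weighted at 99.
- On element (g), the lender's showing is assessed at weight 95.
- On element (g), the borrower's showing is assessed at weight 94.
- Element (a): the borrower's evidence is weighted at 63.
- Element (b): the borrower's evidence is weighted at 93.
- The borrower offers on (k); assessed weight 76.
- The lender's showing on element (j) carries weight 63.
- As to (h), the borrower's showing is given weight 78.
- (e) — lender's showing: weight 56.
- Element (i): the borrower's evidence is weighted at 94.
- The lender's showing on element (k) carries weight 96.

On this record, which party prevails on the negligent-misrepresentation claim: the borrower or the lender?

lender

— Issue I —
At Stage I.1 the borrower must meet a more-likely-than-not showing (weight is at least 48): on (a) the weight is 63, ≥ 48, so (a) meets the standard; on (b) the weight is 93 less the opposing 35 gives net 58, which does reach 48, so (b) meets the standard.
  The borrower carries Stage I.1; the lender now bears the burden.
At Stage I.2 the lender must meet a production showing (weight is at least 18): on (c) the weight is 33, ≥ 18, so (c) meets the standard; on (d) the weight is 97 less the opposing 73 gives net 24, ≥ 18, so (d) meets the standard.
  Stage I.2 carried; the final stage is satisfied.
Every stage carried; the lender prevails on this issue.
— Issue II —
At Stage II.1 the borrower must meet a preponderance (weight exceeds 49): on (e) the weight is 99 less the opposing 56 gives net 43, which does not exceed 49, so (e) does not meet the standard; on (f) the weight is 96 less the opposing 45 gives net 51, which does exceed 49, so (f) meets the standard.
  Not every element is met, so the borrower fails to carry Stage II.1.
So the lender prevails on this issue.
— Issue III —
At Stage III.1 the borrower must meet a heightened civil standard (weight is at least 71): on (h) the weight is 78, which does reach 71, so (h) meets the standard; on (i) the weight is 94 less the opposing 9 gives net 85, ≥ 71, so (i) meets the standard.
  Stage III.1 carried; the burden shifts to the lender.
At Stage III.2 the lender must meet a scintilla of evidence (weight is at least 16): on (j) the weight is 63 less the opposing 55 gives net 8, which does not reach 16, so (j) does not meet the standard; on (k) the weight is 96 less the opposing 76 gives net 20, which does reach 16, so (k) meets the standard.
  Not every element is met, so the lender fails to carry Stage III.2.
The borrower prevails on this issue.
Per-issue: Issue I → lender; Issue II → lender; Issue III → borrower. The borrower must prevail on a majority of issues; overall, the lender prevails.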